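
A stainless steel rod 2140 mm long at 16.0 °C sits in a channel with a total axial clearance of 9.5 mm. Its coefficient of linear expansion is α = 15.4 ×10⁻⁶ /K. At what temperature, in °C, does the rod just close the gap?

304 °C

α·L₀·ΔT = 9.5 mm ⇒ ΔT = 9.5 / (15.4×10⁻⁶ × 2140.0) = 288.3 K.
T = 16.0 + 288.3 = 304.3 °C.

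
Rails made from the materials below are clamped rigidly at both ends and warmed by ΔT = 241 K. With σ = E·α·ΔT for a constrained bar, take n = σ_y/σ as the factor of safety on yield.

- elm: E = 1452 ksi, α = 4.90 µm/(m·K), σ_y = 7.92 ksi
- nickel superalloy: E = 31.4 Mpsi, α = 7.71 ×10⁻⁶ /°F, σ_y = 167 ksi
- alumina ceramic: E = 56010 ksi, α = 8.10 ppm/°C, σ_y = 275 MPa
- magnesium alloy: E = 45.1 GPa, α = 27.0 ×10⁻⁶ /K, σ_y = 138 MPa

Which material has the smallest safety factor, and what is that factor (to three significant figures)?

alumina ceramic, n = 0.365

Converting E to GPa, α to ×10⁻⁶/K, σ_y to MPa, then σ and n for each:
  elm: E = 10.01, α = 4.90, σ_y = 54.61 → σ = 11.8 MPa, n = 4.62
  nickel superalloy: E = 216.5, α = 13.9, σ_y = 1151 → σ = 724 MPa, n = 1.59
  alumina ceramic: E = 386.2, α = 8.10, σ_y = 275.0 → σ = 754 MPa, n = 0.365
  magnesium alloy: E = 45.10, α = 27.0, σ_y = 138.0 → σ = 293 MPa, n = 0.470
Smallest n: alumina ceramic with n = 0.365.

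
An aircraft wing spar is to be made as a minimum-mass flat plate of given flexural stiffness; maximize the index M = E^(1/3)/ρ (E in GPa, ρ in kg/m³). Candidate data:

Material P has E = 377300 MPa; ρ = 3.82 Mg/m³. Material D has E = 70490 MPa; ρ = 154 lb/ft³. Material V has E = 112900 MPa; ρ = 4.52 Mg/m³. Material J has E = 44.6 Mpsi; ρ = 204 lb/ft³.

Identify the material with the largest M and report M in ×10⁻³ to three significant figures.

In SI units:
  material P: E = 377.3 GPa, ρ = 3820 kg/m³
  material D: E = 70.49 GPa, ρ = 2467 kg/m³
  material V: E = 112.9 GPa, ρ = 4520 kg/m³
  material J: E = 307.5 GPa, ρ = 3268 kg/m³
  material J: M = 2.07×10⁻³
  material P: M = 1.89×10⁻³
  material D: M = 1.67×10⁻³
  material V: M = 1.07×10⁻³
Highest index: material J.

material J, M = 2.07×10⁻³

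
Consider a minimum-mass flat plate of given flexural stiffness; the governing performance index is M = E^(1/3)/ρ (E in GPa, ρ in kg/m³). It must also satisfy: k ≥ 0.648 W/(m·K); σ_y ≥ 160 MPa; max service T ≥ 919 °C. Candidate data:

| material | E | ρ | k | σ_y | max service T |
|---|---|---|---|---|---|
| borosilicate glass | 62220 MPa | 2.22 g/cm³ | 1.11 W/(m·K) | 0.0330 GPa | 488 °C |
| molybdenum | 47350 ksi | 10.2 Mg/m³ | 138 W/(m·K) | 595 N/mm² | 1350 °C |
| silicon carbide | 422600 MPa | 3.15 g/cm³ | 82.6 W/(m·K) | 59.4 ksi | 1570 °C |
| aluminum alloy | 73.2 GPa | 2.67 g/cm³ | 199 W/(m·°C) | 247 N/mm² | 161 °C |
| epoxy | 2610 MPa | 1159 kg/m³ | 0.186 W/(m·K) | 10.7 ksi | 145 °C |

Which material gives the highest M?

silicon carbide

Screen on constraints: k ≥ 0.648 W/(m·K); σ_y ≥ 160 MPa; max service T ≥ 919 °C. Survivors: molybdenum, silicon carbide.
Putting every candidate on a common basis:
  molybdenum: E = 326.5 GPa, ρ = 10200 kg/m³
  silicon carbide: E = 422.6 GPa, ρ = 3150 kg/m³
  silicon carbide: M = 2.38×10⁻³
  molybdenum: M = 0.675×10⁻³
Highest index: silicon carbide.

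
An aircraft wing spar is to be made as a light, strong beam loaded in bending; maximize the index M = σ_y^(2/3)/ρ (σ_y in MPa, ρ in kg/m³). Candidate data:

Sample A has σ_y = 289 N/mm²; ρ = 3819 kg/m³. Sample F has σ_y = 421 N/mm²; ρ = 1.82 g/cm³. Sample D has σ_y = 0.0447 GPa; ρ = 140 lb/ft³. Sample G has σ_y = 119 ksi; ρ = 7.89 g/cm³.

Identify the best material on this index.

Normalizing units and computing the index:
  sample A: σ_y = 289.0 MPa, ρ = 3819 kg/m³
  sample F: σ_y = 421.0 MPa, ρ = 1820 kg/m³
  sample D: σ_y = 44.70 MPa, ρ = 2243 kg/m³
  sample G: σ_y = 820.5 MPa, ρ = 7890 kg/m³
  sample F: M = 30.9×10⁻³
  sample A: M = 11.4×10⁻³
  sample G: M = 11.1×10⁻³
  sample D: M = 5.62×10⁻³
Highest index: sample F.

sample F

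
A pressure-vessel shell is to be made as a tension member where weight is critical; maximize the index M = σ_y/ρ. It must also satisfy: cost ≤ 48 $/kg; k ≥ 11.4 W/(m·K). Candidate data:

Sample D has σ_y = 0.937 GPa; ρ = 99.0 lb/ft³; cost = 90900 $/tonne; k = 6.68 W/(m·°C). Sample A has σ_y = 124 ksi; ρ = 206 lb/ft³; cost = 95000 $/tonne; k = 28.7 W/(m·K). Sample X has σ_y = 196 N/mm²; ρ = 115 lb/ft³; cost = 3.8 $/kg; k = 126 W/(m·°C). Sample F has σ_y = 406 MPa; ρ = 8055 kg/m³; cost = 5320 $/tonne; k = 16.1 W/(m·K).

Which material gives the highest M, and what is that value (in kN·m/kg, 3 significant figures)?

sample X, M = 106 kN·m/kg

Screen on constraints: cost ≤ 48 $/kg; k ≥ 11.4 W/(m·K). Survivors: sample X, sample F.
Putting every candidate on a common basis:
  sample X: σ_y = 196.0 MPa, ρ = 1842 kg/m³
  sample F: σ_y = 406.0 MPa, ρ = 8055 kg/m³
  sample X: M = 106 kN·m/kg
  sample F: M = 50.4 kN·m/kg
Sample X ranks first.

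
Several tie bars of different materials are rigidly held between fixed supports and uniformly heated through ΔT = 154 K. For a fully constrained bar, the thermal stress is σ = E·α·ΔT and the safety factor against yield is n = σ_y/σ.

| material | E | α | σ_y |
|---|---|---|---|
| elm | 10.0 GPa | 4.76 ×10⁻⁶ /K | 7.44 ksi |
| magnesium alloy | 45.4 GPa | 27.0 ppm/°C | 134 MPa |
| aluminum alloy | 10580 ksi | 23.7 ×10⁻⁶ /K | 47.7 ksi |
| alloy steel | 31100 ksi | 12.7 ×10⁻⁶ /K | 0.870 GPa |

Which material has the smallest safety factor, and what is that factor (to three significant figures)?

Per material, after unit conversion:
  elm: E = 10.00, α = 4.76, σ_y = 51.30 → σ = 7.33 MPa, n = 7.00
  magnesium alloy: E = 45.40, α = 27.0, σ_y = 134.0 → σ = 189 MPa, n = 0.710
  aluminum alloy: E = 72.95, α = 23.7, σ_y = 328.9 → σ = 266 MPa, n = 1.24
  alloy steel: E = 214.4, α = 12.7, σ_y = 870.0 → σ = 419 MPa, n = 2.07
Smallest n: magnesium alloy with n = 0.710.

magnesium alloy, n = 0.710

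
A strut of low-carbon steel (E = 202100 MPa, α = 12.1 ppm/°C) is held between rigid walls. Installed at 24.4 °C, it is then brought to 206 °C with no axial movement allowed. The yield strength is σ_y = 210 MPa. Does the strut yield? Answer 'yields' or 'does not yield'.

yields

E = 202100 MPa = 202.1 GPa.
ΔT = 181.6 K. Constrained thermal stress σ = E·α·ΔT = 202.1×10³ MPa × 12.1×10⁻⁶ × 181.6 = 444 MPa (compressive).
Compare to σ_y = 210 MPa: σ ≥ σ_y, so it yields.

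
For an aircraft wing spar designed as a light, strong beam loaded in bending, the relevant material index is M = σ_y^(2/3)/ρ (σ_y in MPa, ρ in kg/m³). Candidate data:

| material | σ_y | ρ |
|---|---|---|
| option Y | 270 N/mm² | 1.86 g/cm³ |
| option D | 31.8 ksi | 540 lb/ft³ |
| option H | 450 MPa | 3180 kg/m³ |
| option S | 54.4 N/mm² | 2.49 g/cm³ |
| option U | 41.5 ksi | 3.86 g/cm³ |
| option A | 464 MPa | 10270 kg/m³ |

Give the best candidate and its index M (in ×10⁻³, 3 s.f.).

option Y, M = 22.5×10⁻³

After converting to SI:
  option Y: σ_y = 270.0 MPa, ρ = 1860 kg/m³
  option D: σ_y = 219.3 MPa, ρ = 8650 kg/m³
  option H: σ_y = 450.0 MPa, ρ = 3180 kg/m³
  option S: σ_y = 54.40 MPa, ρ = 2490 kg/m³
  option U: σ_y = 286.1 MPa, ρ = 3860 kg/m³
  option A: σ_y = 464.0 MPa, ρ = 10270 kg/m³
  option Y: M = 22.5×10⁻³
  option H: M = 18.5×10⁻³
  option U: M = 11.2×10⁻³
  option A: M = 5.84×10⁻³
  option S: M = 5.77×10⁻³
  option D: M = 4.20×10⁻³
The maximum is for option Y.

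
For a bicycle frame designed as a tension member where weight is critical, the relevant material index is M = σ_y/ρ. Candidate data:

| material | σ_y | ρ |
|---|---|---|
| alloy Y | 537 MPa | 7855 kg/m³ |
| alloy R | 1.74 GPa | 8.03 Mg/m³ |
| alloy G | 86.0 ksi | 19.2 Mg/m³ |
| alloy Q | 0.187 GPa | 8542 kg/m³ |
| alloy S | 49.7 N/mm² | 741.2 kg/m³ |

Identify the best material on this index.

alloy R

Convert each candidate to consistent units, then evaluate M:
  alloy Y: σ_y = 537.0 MPa, ρ = 7855 kg/m³
  alloy R: σ_y = 1740 MPa, ρ = 8030 kg/m³
  alloy G: σ_y = 592.9 MPa, ρ = 19200 kg/m³
  alloy Q: σ_y = 187.0 MPa, ρ = 8542 kg/m³
  alloy S: σ_y = 49.70 MPa, ρ = 741.2 kg/m³
  alloy R: M = 217 kN·m/kg
  alloy Y: M = 68.4 kN·m/kg
  alloy S: M = 67.1 kN·m/kg
  alloy G: M = 30.9 kN·m/kg
  alloy Q: M = 21.9 kN·m/kg
Highest index: alloy R.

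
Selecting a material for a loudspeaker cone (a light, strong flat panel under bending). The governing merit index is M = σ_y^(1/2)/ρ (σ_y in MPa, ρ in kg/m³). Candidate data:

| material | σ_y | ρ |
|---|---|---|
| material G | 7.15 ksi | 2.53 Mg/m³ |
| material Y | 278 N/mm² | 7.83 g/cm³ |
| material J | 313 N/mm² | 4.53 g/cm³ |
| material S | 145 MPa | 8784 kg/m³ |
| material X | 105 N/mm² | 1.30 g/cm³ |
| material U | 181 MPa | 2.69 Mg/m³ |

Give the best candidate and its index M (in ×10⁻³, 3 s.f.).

In SI units:
  material G: σ_y = 49.30 MPa, ρ = 2530 kg/m³
  material Y: σ_y = 278.0 MPa, ρ = 7830 kg/m³
  material J: σ_y = 313.0 MPa, ρ = 4530 kg/m³
  material S: σ_y = 145.0 MPa, ρ = 8784 kg/m³
  material X: σ_y = 105.0 MPa, ρ = 1300 kg/m³
  material U: σ_y = 181.0 MPa, ρ = 2690 kg/m³
  material X: M = 7.88×10⁻³
  material U: M = 5.00×10⁻³
  material J: M = 3.91×10⁻³
  material G: M = 2.78×10⁻³
  material Y: M = 2.13×10⁻³
  material S: M = 1.37×10⁻³
Material X ranks first.

material X, M = 7.88×10⁻³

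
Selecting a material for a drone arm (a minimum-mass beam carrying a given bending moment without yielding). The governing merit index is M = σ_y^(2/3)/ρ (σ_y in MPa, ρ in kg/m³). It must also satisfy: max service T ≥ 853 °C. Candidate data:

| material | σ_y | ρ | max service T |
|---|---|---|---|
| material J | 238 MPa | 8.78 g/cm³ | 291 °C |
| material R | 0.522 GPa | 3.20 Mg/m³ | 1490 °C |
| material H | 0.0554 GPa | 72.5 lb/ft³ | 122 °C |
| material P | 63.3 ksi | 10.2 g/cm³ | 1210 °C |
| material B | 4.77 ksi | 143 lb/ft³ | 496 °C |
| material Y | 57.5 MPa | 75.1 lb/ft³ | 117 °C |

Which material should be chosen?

material R

Screen on constraints: max service T ≥ 853 °C. Survivors: material R, material P.
Putting every candidate on a common basis:
  material R: σ_y = 522.0 MPa, ρ = 3200 kg/m³
  material P: σ_y = 436.4 MPa, ρ = 10200 kg/m³
  material R: M = 20.3×10⁻³
  material P: M = 5.64×10⁻³
Material R ranks first.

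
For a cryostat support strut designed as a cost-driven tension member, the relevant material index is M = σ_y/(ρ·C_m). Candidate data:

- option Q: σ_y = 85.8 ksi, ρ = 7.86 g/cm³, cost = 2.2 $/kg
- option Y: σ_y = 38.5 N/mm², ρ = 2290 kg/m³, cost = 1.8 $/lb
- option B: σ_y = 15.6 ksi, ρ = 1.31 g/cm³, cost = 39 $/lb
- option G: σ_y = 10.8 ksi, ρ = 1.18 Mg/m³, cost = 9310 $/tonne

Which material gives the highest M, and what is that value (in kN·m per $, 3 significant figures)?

option Q, M = 34.2 kN·m per $

Normalizing units and computing the index:
  option Q: σ_y = 591.6 MPa, ρ = 7860 kg/m³, cost = 2.200 $/kg
  option Y: σ_y = 38.50 MPa, ρ = 2290 kg/m³, cost = 3.968 $/kg
  option B: σ_y = 107.6 MPa, ρ = 1310 kg/m³, cost = 85.98 $/kg
  option G: σ_y = 74.46 MPa, ρ = 1180 kg/m³, cost = 9.310 $/kg
  option Q: M = 34.2 kN·m per $
  option G: M = 6.78 kN·m per $
  option Y: M = 4.24 kN·m per $
  option B: M = 0.955 kN·m per $
Highest index: option Q.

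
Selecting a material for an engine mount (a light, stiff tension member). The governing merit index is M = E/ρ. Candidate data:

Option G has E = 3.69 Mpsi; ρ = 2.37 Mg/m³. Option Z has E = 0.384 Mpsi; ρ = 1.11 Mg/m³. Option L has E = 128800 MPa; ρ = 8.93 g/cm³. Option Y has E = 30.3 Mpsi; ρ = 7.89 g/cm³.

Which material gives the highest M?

option Y

Putting every candidate on a common basis:
  option G: E = 25.44 GPa, ρ = 2370 kg/m³
  option Z: E = 2.648 GPa, ρ = 1110 kg/m³
  option L: E = 128.8 GPa, ρ = 8930 kg/m³
  option Y: E = 208.9 GPa, ρ = 7890 kg/m³
  option Y: M = 26.5 MN·m/kg
  option L: M = 14.4 MN·m/kg
  option G: M = 10.7 MN·m/kg
  option Z: M = 2.39 MN·m/kg
Option Y ranks first.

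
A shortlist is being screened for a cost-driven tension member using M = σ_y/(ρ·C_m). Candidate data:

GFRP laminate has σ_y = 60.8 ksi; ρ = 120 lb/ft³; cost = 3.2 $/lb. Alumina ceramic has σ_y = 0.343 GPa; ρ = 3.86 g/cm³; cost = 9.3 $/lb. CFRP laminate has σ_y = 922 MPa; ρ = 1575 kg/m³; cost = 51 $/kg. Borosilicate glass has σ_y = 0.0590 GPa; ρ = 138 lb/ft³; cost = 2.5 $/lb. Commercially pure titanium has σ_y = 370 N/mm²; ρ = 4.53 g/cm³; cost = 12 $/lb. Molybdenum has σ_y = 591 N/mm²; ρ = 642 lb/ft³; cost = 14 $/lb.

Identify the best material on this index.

GFRP laminate

Normalizing units and computing the index:
  GFRP laminate: σ_y = 419.2 MPa, ρ = 1922 kg/m³, cost = 7.055 $/kg
  alumina ceramic: σ_y = 343.0 MPa, ρ = 3860 kg/m³, cost = 20.50 $/kg
  CFRP laminate: σ_y = 922.0 MPa, ρ = 1575 kg/m³, cost = 51.00 $/kg
  borosilicate glass: σ_y = 59.00 MPa, ρ = 2211 kg/m³, cost = 5.511 $/kg
  commercially pure titanium: σ_y = 370.0 MPa, ρ = 4530 kg/m³, cost = 26.46 $/kg
  molybdenum: σ_y = 591.0 MPa, ρ = 10280 kg/m³, cost = 30.86 $/kg
  GFRP laminate: M = 30.9 kN·m per $
  CFRP laminate: M = 11.5 kN·m per $
  borosilicate glass: M = 4.84 kN·m per $
  alumina ceramic: M = 4.33 kN·m per $
  commercially pure titanium: M = 3.09 kN·m per $
  molybdenum: M = 1.86 kN·m per $
GFRP laminate ranks first.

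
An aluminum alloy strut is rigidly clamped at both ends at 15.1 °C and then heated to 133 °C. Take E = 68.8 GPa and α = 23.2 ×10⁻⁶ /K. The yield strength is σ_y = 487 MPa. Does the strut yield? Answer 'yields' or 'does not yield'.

does not yield

ΔT = 117.9 K. Constrained thermal stress σ = E·α·ΔT = 68.80×10³ MPa × 23.2×10⁻⁶ × 117.9 = 188 MPa (compressive).
Compare to σ_y = 487 MPa: σ < σ_y, so it does not yield.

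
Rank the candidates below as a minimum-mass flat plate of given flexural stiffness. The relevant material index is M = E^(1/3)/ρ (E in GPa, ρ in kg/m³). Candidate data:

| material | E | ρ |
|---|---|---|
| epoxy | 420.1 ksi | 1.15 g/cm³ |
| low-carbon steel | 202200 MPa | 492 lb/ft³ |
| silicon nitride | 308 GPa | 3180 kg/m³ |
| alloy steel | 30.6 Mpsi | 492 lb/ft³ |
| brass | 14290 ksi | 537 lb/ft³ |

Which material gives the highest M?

silicon nitride

Normalizing units and computing the index:
  epoxy: E = 2.896 GPa, ρ = 1150 kg/m³
  low-carbon steel: E = 202.2 GPa, ρ = 7881 kg/m³
  silicon nitride: E = 308.0 GPa, ρ = 3180 kg/m³
  alloy steel: E = 211.0 GPa, ρ = 7881 kg/m³
  brass: E = 98.53 GPa, ρ = 8602 kg/m³
  silicon nitride: M = 2.12×10⁻³
  epoxy: M = 1.24×10⁻³
  alloy steel: M = 0.755×10⁻³
  low-carbon steel: M = 0.745×10⁻³
  brass: M = 0.537×10⁻³
Silicon nitride has the largest M.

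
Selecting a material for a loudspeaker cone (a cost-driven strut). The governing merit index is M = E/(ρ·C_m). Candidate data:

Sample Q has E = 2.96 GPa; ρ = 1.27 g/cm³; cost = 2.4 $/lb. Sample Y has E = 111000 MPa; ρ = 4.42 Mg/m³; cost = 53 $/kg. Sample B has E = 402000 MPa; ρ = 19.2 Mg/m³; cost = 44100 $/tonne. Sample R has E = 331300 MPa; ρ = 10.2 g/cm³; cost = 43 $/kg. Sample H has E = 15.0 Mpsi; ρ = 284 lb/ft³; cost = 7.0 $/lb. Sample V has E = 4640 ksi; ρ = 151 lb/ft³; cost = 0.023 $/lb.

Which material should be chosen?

sample V

Normalizing units and computing the index:
  sample Q: E = 2.960 GPa, ρ = 1270 kg/m³, cost = 5.291 $/kg
  sample Y: E = 111.0 GPa, ρ = 4420 kg/m³, cost = 53.00 $/kg
  sample B: E = 402.0 GPa, ρ = 19200 kg/m³, cost = 44.10 $/kg
  sample R: E = 331.3 GPa, ρ = 10200 kg/m³, cost = 43.00 $/kg
  sample H: E = 103.4 GPa, ρ = 4549 kg/m³, cost = 15.43 $/kg
  sample V: E = 31.99 GPa, ρ = 2419 kg/m³, cost = 0.05071 $/kg
  sample V: M = 261 MN·m per $
  sample H: M = 1.47 MN·m per $
  sample R: M = 0.755 MN·m per $
  sample B: M = 0.475 MN·m per $
  sample Y: M = 0.474 MN·m per $
  sample Q: M = 0.441 MN·m per $
The maximum is for sample V.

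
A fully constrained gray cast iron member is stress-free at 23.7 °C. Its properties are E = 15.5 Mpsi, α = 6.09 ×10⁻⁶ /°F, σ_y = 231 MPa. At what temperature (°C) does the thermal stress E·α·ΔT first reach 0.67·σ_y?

E = 15.5 Mpsi = 106.9 GPa.
α = 6.09×10⁻⁶/°F × 9/5 = 11.0×10⁻⁶/K.
E·α·ΔT = 154.8 MPa ⇒ ΔT = 154.8 / (106.9×10³ × 11.0×10⁻⁶) = 132.1 K.
T = 23.7 + 132.1 = 155.8 °C.

156 °C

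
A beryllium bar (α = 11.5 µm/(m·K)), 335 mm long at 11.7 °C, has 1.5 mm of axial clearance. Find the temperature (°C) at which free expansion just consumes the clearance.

401 °C

α·L₀·ΔT = 1.5 mm ⇒ ΔT = 1.5 / (11.5×10⁻⁶ × 335.0) = 389.4 K.
T = 11.7 + 389.4 = 401.1 °C.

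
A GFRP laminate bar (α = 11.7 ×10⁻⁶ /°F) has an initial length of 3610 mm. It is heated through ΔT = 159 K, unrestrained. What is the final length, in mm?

3622.1 mm

Convert α: 11.7×10⁻⁶/°F × (9/5) = 21.1×10⁻⁶/K.
ΔL = α·L₀·ΔT = 21.1×10⁻⁶ × 3610 mm × 159.0 K = 12.1 mm.
L = L₀ + ΔL = 3610 + 12.1 = 3622.1 mm.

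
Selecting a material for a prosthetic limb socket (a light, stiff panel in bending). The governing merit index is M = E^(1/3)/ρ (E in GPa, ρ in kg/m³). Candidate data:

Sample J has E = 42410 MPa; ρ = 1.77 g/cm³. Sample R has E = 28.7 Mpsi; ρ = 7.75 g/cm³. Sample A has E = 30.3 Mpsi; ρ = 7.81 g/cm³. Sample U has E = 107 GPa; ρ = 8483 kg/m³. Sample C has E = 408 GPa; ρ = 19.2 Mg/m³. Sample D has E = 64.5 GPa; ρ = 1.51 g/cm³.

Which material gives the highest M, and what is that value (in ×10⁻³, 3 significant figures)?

sample D, M = 2.66×10⁻³

Putting every candidate on a common basis:
  sample J: E = 42.41 GPa, ρ = 1770 kg/m³
  sample R: E = 197.9 GPa, ρ = 7750 kg/m³
  sample A: E = 208.9 GPa, ρ = 7810 kg/m³
  sample U: E = 107.0 GPa, ρ = 8483 kg/m³
  sample C: E = 408.0 GPa, ρ = 19200 kg/m³
  sample D: E = 64.50 GPa, ρ = 1510 kg/m³
  sample D: M = 2.66×10⁻³
  sample J: M = 1.97×10⁻³
  sample A: M = 0.760×10⁻³
  sample R: M = 0.752×10⁻³
  sample U: M = 0.560×10⁻³
  sample C: M = 0.386×10⁻³
Sample D has the largest M.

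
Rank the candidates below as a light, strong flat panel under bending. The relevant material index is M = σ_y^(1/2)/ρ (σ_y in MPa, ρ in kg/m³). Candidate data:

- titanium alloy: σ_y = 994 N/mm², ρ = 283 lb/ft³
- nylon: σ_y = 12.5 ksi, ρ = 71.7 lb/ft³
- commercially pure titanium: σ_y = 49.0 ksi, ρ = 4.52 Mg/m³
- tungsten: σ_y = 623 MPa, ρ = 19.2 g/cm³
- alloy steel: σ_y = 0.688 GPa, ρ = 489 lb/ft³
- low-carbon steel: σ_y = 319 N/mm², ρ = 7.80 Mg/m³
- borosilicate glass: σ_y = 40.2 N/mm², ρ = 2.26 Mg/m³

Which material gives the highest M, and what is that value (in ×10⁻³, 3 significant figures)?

Normalizing units and computing the index:
  titanium alloy: σ_y = 994.0 MPa, ρ = 4533 kg/m³
  nylon: σ_y = 86.18 MPa, ρ = 1149 kg/m³
  commercially pure titanium: σ_y = 337.8 MPa, ρ = 4520 kg/m³
  tungsten: σ_y = 623.0 MPa, ρ = 19200 kg/m³
  alloy steel: σ_y = 688.0 MPa, ρ = 7833 kg/m³
  low-carbon steel: σ_y = 319.0 MPa, ρ = 7800 kg/m³
  borosilicate glass: σ_y = 40.20 MPa, ρ = 2260 kg/m³
  nylon: M = 8.08×10⁻³
  titanium alloy: M = 6.95×10⁻³
  commercially pure titanium: M = 4.07×10⁻³
  alloy steel: M = 3.35×10⁻³
  borosilicate glass: M = 2.81×10⁻³
  low-carbon steel: M = 2.29×10⁻³
  tungsten: M = 1.30×10⁻³
Nylon has the largest M.

nylon, M = 8.08×10⁻³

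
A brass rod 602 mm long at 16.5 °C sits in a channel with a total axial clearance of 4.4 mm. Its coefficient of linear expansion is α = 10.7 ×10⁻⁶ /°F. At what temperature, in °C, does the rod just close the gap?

α = 10.7×10⁻⁶/°F × 9/5 = 19.3×10⁻⁶/K.
α·L₀·ΔT = 4.4 mm ⇒ ΔT = 4.4 / (19.3×10⁻⁶ × 602.0) = 379.5 K.
T = 16.5 + 379.5 = 396.0 °C.

396 °C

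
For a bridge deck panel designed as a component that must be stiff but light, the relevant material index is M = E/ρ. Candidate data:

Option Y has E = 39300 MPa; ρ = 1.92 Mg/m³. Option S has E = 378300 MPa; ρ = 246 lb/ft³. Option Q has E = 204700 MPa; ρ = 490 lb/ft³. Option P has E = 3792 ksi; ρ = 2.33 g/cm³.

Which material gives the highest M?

Normalizing units and computing the index:
  option Y: E = 39.30 GPa, ρ = 1920 kg/m³
  option S: E = 378.3 GPa, ρ = 3941 kg/m³
  option Q: E = 204.7 GPa, ρ = 7849 kg/m³
  option P: E = 26.14 GPa, ρ = 2330 kg/m³
  option S: M = 96.0 MN·m/kg
  option Q: M = 26.1 MN·m/kg
  option Y: M = 20.5 MN·m/kg
  option P: M = 11.2 MN·m/kg
Option S ranks first.

option S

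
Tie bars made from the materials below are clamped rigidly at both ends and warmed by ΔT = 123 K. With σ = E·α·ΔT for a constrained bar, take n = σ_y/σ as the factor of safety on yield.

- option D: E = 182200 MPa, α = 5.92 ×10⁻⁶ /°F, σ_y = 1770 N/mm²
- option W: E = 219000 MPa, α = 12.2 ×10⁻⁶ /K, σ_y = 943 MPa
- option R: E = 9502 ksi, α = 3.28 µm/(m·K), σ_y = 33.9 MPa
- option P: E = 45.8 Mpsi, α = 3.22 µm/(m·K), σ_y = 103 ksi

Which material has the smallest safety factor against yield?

Per material, after unit conversion:
  option D: E = 182.2, α = 10.7, σ_y = 1770 → σ = 239 MPa, n = 7.41
  option W: E = 219.0, α = 12.2, σ_y = 943.0 → σ = 329 MPa, n = 2.87
  option R: E = 65.51, α = 3.28, σ_y = 33.90 → σ = 26.4 MPa, n = 1.28
  option P: E = 315.8, α = 3.22, σ_y = 710.2 → σ = 125 MPa, n = 5.68
Smallest n: option R with n = 1.28.

option R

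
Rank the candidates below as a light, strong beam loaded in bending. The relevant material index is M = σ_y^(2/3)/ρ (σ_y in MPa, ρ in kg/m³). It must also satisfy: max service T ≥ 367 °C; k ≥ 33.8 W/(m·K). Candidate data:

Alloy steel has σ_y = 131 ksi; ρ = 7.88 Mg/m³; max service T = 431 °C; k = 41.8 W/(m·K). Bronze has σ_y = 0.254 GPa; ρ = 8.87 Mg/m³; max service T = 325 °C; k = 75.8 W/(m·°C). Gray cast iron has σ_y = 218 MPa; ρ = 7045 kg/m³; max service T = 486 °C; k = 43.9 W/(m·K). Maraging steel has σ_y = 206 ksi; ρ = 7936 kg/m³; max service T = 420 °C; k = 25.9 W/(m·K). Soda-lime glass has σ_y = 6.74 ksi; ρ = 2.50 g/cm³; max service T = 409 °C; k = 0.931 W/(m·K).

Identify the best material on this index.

alloy steel

Screen on constraints: max service T ≥ 367 °C; k ≥ 33.8 W/(m·K). Survivors: alloy steel, gray cast iron.
Normalizing units and computing the index:
  alloy steel: σ_y = 903.2 MPa, ρ = 7880 kg/m³
  gray cast iron: σ_y = 218.0 MPa, ρ = 7045 kg/m³
  alloy steel: M = 11.9×10⁻³
  gray cast iron: M = 5.14×10⁻³
Highest index: alloy steel.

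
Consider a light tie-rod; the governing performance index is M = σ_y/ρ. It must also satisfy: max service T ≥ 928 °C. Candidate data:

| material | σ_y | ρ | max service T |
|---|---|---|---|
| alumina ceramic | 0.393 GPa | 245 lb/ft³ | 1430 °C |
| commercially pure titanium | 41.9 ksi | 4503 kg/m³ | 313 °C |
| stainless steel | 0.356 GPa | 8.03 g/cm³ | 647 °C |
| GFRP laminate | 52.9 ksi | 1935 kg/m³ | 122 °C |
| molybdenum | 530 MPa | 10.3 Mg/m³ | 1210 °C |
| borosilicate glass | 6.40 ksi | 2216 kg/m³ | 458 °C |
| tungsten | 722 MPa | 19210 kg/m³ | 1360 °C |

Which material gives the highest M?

Screen on constraints: max service T ≥ 928 °C. Survivors: alumina ceramic, molybdenum, tungsten.
Convert each candidate to consistent units, then evaluate M:
  alumina ceramic: σ_y = 393.0 MPa, ρ = 3925 kg/m³
  molybdenum: σ_y = 530.0 MPa, ρ = 10300 kg/m³
  tungsten: σ_y = 722.0 MPa, ρ = 19210 kg/m³
  alumina ceramic: M = 100 kN·m/kg
  molybdenum: M = 51.5 kN·m/kg
  tungsten: M = 37.6 kN·m/kg
Highest index: alumina ceramic.

alumina ceramic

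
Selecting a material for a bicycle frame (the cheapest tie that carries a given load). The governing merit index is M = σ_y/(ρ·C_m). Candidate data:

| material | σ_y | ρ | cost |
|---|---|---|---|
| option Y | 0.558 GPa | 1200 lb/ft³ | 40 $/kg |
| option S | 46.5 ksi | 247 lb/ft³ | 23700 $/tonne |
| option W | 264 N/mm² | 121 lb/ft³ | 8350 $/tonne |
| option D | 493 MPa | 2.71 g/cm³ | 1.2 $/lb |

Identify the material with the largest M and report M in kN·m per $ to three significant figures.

option D, M = 68.8 kN·m per $

Putting every candidate on a common basis:
  option Y: σ_y = 558.0 MPa, ρ = 19220 kg/m³, cost = 40.00 $/kg
  option S: σ_y = 320.6 MPa, ρ = 3957 kg/m³, cost = 23.70 $/kg
  option W: σ_y = 264.0 MPa, ρ = 1938 kg/m³, cost = 8.350 $/kg
  option D: σ_y = 493.0 MPa, ρ = 2710 kg/m³, cost = 2.646 $/kg
  option D: M = 68.8 kN·m per $
  option W: M = 16.3 kN·m per $
  option S: M = 3.42 kN·m per $
  option Y: M = 0.726 kN·m per $
The maximum is for option D.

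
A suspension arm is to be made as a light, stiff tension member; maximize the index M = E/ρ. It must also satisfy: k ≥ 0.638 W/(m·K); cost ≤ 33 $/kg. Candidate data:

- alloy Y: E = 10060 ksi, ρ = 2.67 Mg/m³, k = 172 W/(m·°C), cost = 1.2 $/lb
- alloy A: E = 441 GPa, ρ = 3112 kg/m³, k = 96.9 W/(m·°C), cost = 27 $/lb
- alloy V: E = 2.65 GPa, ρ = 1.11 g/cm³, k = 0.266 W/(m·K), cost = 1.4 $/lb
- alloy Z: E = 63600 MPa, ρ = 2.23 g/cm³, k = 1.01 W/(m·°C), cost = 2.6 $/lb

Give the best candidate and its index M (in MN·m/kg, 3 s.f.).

alloy Z, M = 28.5 MN·m/kg

Screen on constraints: k ≥ 0.638 W/(m·K); cost ≤ 33 $/kg. Survivors: alloy Y, alloy Z.
After converting to SI:
  alloy Y: E = 69.36 GPa, ρ = 2670 kg/m³
  alloy Z: E = 63.60 GPa, ρ = 2230 kg/m³
  alloy Z: M = 28.5 MN·m/kg
  alloy Y: M = 26.0 MN·m/kg
Highest index: alloy Z.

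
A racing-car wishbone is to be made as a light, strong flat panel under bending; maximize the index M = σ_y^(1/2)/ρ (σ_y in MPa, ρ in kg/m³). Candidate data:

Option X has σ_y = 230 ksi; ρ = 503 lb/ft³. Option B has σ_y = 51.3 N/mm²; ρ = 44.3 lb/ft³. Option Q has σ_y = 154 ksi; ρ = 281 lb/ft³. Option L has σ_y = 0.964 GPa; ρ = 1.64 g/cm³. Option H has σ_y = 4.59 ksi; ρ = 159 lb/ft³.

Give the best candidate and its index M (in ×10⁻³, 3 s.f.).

Putting every candidate on a common basis:
  option X: σ_y = 1586 MPa, ρ = 8057 kg/m³
  option B: σ_y = 51.30 MPa, ρ = 709.6 kg/m³
  option Q: σ_y = 1062 MPa, ρ = 4501 kg/m³
  option L: σ_y = 964.0 MPa, ρ = 1640 kg/m³
  option H: σ_y = 31.65 MPa, ρ = 2547 kg/m³
  option L: M = 18.9×10⁻³
  option B: M = 10.1×10⁻³
  option Q: M = 7.24×10⁻³
  option X: M = 4.94×10⁻³
  option H: M = 2.21×10⁻³
The maximum is for option L.

option L, M = 18.9×10⁻³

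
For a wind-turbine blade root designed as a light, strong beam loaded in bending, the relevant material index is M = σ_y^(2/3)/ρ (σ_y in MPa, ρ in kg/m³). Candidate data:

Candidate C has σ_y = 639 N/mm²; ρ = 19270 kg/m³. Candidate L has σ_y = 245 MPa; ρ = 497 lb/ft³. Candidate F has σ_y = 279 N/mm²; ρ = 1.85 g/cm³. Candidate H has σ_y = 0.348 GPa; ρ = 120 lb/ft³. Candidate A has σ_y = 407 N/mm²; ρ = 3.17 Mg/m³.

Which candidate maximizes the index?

candidate H

After converting to SI:
  candidate C: σ_y = 639.0 MPa, ρ = 19270 kg/m³
  candidate L: σ_y = 245.0 MPa, ρ = 7961 kg/m³
  candidate F: σ_y = 279.0 MPa, ρ = 1850 kg/m³
  candidate H: σ_y = 348.0 MPa, ρ = 1922 kg/m³
  candidate A: σ_y = 407.0 MPa, ρ = 3170 kg/m³
  candidate H: M = 25.7×10⁻³
  candidate F: M = 23.1×10⁻³
  candidate A: M = 17.3×10⁻³
  candidate L: M = 4.92×10⁻³
  candidate C: M = 3.85×10⁻³
Candidate H ranks first.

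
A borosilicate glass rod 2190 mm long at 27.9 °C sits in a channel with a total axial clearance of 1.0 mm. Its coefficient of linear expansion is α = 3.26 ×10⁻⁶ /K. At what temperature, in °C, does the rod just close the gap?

168 °C

α·L₀·ΔT = 1.0 mm ⇒ ΔT = 1.0 / (3.26×10⁻⁶ × 2190.0) = 140.1 K.
T = 27.9 + 140.1 = 168.0 °C.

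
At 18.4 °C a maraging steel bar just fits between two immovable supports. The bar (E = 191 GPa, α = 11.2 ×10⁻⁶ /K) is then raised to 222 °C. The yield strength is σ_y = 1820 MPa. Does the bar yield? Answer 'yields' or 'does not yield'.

does not yield

ΔT = 203.6 K. Constrained thermal stress σ = E·α·ΔT = 191.0×10³ MPa × 11.2×10⁻⁶ × 203.6 = 436 MPa (compressive).
Compare to σ_y = 1820 MPa: σ < σ_y, so it does not yield.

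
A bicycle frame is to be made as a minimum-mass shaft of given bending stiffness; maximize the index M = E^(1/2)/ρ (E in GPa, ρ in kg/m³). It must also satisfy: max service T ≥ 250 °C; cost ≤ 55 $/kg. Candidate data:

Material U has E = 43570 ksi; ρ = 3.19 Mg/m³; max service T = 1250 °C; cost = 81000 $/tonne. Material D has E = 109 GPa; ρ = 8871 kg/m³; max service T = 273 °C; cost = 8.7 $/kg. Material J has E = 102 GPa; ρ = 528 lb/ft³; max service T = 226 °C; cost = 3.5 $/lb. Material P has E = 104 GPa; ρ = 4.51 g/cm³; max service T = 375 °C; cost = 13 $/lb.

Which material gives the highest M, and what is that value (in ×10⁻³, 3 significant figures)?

Screen on constraints: max service T ≥ 250 °C; cost ≤ 55 $/kg. Survivors: material D, material P.
In SI units:
  material D: E = 109.0 GPa, ρ = 8871 kg/m³
  material P: E = 104.0 GPa, ρ = 4510 kg/m³
  material P: M = 2.26×10⁻³
  material D: M = 1.18×10⁻³
Material P ranks first.

material P, M = 2.26×10⁻³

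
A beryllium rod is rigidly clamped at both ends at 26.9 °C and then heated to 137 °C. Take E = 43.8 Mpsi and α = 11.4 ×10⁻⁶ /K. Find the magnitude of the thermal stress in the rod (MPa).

379 MPa

E = 43.8 Mpsi = 302.0 GPa.
ΔT = 110.1 K. Constrained thermal stress σ = E·α·ΔT = 302.0×10³ MPa × 11.4×10⁻⁶ × 110.1 = 379 MPa (compressive).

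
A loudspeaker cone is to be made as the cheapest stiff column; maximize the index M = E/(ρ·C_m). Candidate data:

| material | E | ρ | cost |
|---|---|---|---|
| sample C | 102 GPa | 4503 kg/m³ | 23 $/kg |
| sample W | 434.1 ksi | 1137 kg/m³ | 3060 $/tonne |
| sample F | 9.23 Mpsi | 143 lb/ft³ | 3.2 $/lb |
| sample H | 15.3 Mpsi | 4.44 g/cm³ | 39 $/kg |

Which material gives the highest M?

sample F

Convert each candidate to consistent units, then evaluate M:
  sample C: E = 102.0 GPa, ρ = 4503 kg/m³, cost = 23.00 $/kg
  sample W: E = 2.993 GPa, ρ = 1137 kg/m³, cost = 3.060 $/kg
  sample F: E = 63.64 GPa, ρ = 2291 kg/m³, cost = 7.055 $/kg
  sample H: E = 105.5 GPa, ρ = 4440 kg/m³, cost = 39.00 $/kg
  sample F: M = 3.94 MN·m per $
  sample C: M = 0.985 MN·m per $
  sample W: M = 0.860 MN·m per $
  sample H: M = 0.609 MN·m per $
Sample F ranks first.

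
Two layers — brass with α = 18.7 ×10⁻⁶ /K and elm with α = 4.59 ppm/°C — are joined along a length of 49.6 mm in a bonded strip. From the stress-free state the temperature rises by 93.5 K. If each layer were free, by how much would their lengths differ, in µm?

Δα = |18.7 − 4.59|×10⁻⁶/K = 14.1×10⁻⁶/K.
ΔL_mismatch = Δα·L·ΔT = 14.1×10⁻⁶ × 49.6 mm × 93.5 K = 65.4 µm.

65.4 µm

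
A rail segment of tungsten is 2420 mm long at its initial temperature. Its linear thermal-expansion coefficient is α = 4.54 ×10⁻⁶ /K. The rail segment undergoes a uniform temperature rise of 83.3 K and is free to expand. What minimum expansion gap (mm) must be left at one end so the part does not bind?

ΔL = α·L₀·ΔT = 4.54×10⁻⁶ × 2420 mm × 83.30 K = 0.915 mm.

0.915 mm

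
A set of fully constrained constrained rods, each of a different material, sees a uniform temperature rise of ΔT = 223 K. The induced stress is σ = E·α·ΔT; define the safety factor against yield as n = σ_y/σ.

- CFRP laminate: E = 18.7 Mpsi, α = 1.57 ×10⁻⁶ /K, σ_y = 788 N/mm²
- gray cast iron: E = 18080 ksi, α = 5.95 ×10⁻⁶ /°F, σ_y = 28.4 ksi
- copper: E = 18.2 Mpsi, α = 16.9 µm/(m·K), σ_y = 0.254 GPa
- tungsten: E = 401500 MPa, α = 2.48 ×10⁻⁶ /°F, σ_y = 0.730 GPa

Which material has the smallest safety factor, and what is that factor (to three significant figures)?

With everything in SI (GPa, ×10⁻⁶/K, MPa):
  CFRP laminate: E = 128.9, α = 1.57, σ_y = 788.0 → σ = 45.1 MPa, n = 17.5
  gray cast iron: E = 124.7, α = 10.7, σ_y = 195.8 → σ = 298 MPa, n = 0.658
  copper: E = 125.5, α = 16.9, σ_y = 254.0 → σ = 473 MPa, n = 0.537
  tungsten: E = 401.5, α = 4.46, σ_y = 730.0 → σ = 400 MPa, n = 1.83
The minimum is copper at n = 0.537.

copper, n = 0.537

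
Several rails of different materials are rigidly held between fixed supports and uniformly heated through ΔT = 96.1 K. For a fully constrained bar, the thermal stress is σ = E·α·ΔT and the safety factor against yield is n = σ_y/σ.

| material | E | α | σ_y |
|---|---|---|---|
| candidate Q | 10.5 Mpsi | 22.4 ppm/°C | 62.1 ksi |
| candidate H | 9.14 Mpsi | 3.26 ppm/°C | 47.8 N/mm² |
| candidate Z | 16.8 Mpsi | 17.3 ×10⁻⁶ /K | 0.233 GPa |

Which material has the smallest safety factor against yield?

In consistent units (E in GPa, α in ×10⁻⁶/K, σ_y in MPa):
  candidate Q: E = 72.39, α = 22.4, σ_y = 428.2 → σ = 156 MPa, n = 2.75
  candidate H: E = 63.02, α = 3.26, σ_y = 47.80 → σ = 19.7 MPa, n = 2.42
  candidate Z: E = 115.8, α = 17.3, σ_y = 233.0 → σ = 193 MPa, n = 1.21
The minimum is candidate Z at n = 1.21.

candidate Z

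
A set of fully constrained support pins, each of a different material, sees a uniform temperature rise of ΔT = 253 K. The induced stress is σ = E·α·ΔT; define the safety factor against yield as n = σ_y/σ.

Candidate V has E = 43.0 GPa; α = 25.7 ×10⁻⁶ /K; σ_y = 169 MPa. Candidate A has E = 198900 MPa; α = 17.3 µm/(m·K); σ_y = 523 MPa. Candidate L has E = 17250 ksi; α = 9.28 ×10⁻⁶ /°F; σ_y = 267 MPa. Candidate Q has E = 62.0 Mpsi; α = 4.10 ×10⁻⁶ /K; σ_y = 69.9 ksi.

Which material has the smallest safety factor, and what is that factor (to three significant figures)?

With everything in SI (GPa, ×10⁻⁶/K, MPa):
  candidate V: E = 43.00, α = 25.7, σ_y = 169.0 → σ = 280 MPa, n = 0.604
  candidate A: E = 198.9, α = 17.3, σ_y = 523.0 → σ = 871 MPa, n = 0.601
  candidate L: E = 118.9, α = 16.7, σ_y = 267.0 → σ = 503 MPa, n = 0.531
  candidate Q: E = 427.5, α = 4.10, σ_y = 481.9 → σ = 443 MPa, n = 1.09
The minimum is candidate L at n = 0.531.

candidate L, n = 0.531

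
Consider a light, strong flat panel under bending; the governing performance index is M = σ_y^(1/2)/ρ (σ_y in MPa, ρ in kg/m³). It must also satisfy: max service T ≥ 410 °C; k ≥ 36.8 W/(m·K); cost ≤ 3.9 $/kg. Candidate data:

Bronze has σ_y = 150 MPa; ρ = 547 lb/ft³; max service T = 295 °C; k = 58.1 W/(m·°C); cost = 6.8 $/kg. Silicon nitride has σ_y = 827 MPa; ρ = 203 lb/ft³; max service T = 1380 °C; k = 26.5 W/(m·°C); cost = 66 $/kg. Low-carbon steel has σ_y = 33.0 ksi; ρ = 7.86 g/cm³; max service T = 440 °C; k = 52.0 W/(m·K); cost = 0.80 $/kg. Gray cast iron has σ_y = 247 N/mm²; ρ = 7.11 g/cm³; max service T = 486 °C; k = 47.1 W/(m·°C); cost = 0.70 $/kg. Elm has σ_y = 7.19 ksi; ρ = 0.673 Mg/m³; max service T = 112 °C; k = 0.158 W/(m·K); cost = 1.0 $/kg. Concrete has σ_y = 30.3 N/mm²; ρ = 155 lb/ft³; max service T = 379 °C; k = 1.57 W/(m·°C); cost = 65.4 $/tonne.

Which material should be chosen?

Screen on constraints: max service T ≥ 410 °C; k ≥ 36.8 W/(m·K); cost ≤ 3.9 $/kg. Survivors: low-carbon steel, gray cast iron.
Putting every candidate on a common basis:
  low-carbon steel: σ_y = 227.5 MPa, ρ = 7860 kg/m³
  gray cast iron: σ_y = 247.0 MPa, ρ = 7110 kg/m³
  gray cast iron: M = 2.21×10⁻³
  low-carbon steel: M = 1.92×10⁻³
Gray cast iron has the largest M.

gray cast iron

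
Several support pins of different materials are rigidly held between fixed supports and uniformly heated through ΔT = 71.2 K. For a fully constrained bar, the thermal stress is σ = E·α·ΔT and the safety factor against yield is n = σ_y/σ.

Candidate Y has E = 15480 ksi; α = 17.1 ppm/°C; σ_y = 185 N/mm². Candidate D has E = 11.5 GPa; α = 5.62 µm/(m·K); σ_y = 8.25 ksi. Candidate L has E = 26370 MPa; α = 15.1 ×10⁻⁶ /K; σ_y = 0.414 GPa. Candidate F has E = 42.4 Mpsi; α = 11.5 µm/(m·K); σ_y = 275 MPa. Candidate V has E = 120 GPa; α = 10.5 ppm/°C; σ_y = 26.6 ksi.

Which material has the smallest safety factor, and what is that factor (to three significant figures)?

candidate F, n = 1.15

Per material, after unit conversion:
  candidate Y: E = 106.7, α = 17.1, σ_y = 185.0 → σ = 130 MPa, n = 1.42
  candidate D: E = 11.50, α = 5.62, σ_y = 56.88 → σ = 4.60 MPa, n = 12.4
  candidate L: E = 26.37, α = 15.1, σ_y = 414.0 → σ = 28.4 MPa, n = 14.6
  candidate F: E = 292.3, α = 11.5, σ_y = 275.0 → σ = 239 MPa, n = 1.15
  candidate V: E = 120.0, α = 10.5, σ_y = 183.4 → σ = 89.7 MPa, n = 2.04
The minimum is candidate F at n = 1.15.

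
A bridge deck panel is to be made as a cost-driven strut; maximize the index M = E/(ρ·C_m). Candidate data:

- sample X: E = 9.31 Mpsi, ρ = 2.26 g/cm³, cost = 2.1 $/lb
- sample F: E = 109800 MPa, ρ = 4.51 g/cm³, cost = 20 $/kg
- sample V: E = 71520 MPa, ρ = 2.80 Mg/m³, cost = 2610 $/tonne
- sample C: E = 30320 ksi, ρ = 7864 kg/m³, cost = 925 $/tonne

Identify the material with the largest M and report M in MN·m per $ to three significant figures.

sample C, M = 28.7 MN·m per $

Putting every candidate on a common basis:
  sample X: E = 64.19 GPa, ρ = 2260 kg/m³, cost = 4.630 $/kg
  sample F: E = 109.8 GPa, ρ = 4510 kg/m³, cost = 20.00 $/kg
  sample V: E = 71.52 GPa, ρ = 2800 kg/m³, cost = 2.610 $/kg
  sample C: E = 209.0 GPa, ρ = 7864 kg/m³, cost = 0.9250 $/kg
  sample C: M = 28.7 MN·m per $
  sample V: M = 9.79 MN·m per $
  sample X: M = 6.13 MN·m per $
  sample F: M = 1.22 MN·m per $
Highest index: sample C.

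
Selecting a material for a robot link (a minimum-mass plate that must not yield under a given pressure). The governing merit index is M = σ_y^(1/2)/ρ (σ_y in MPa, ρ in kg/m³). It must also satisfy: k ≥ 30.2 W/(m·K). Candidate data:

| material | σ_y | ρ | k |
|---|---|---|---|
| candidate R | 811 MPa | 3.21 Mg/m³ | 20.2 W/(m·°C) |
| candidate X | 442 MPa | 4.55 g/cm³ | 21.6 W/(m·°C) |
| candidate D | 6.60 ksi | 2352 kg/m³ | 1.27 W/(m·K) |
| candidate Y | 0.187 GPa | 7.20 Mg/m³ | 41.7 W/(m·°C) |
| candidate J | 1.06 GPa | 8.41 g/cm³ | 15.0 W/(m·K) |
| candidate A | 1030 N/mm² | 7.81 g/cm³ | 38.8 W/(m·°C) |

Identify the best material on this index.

candidate A

Screen on constraints: k ≥ 30.2 W/(m·K). Survivors: candidate Y, candidate A.
In SI units:
  candidate Y: σ_y = 187.0 MPa, ρ = 7200 kg/m³
  candidate A: σ_y = 1030 MPa, ρ = 7810 kg/m³
  candidate A: M = 4.11×10⁻³
  candidate Y: M = 1.90×10⁻³
Candidate A ranks first.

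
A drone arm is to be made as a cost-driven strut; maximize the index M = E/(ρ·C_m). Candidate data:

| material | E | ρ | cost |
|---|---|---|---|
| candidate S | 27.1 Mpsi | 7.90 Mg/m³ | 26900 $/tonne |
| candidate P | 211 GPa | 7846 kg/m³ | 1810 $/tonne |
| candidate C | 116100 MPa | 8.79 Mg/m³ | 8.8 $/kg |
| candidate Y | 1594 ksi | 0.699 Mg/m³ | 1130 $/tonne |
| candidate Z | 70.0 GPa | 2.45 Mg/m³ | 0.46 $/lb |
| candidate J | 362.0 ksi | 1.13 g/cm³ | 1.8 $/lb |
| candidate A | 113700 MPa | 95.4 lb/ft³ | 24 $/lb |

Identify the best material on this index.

Convert each candidate to consistent units, then evaluate M:
  candidate S: E = 186.8 GPa, ρ = 7900 kg/m³, cost = 26.90 $/kg
  candidate P: E = 211.0 GPa, ρ = 7846 kg/m³, cost = 1.810 $/kg
  candidate C: E = 116.1 GPa, ρ = 8790 kg/m³, cost = 8.800 $/kg
  candidate Y: E = 10.99 GPa, ρ = 699.0 kg/m³, cost = 1.130 $/kg
  candidate Z: E = 70.00 GPa, ρ = 2450 kg/m³, cost = 1.014 $/kg
  candidate J: E = 2.496 GPa, ρ = 1130 kg/m³, cost = 3.968 $/kg
  candidate A: E = 113.7 GPa, ρ = 1528 kg/m³, cost = 52.91 $/kg
  candidate Z: M = 28.2 MN·m per $
  candidate P: M = 14.9 MN·m per $
  candidate Y: M = 13.9 MN·m per $
  candidate C: M = 1.50 MN·m per $
  candidate A: M = 1.41 MN·m per $
  candidate S: M = 0.879 MN·m per $
  candidate J: M = 0.557 MN·m per $
Highest index: candidate Z.

candidate Z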